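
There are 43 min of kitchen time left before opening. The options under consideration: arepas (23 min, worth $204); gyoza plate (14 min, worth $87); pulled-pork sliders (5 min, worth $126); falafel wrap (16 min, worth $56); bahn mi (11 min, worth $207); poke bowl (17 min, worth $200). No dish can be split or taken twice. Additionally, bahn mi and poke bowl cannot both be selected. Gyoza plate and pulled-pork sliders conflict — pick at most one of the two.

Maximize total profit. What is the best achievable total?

Ranking by ratio (profit/min): pulled-pork sliders 25.20, bahn mi 18.82, poke bowl 11.76, arepas 8.87.
Taking arepas + pulled-pork sliders + bahn mi: 39 min used, 537 in profit.
Runner-up arepas + bahn mi tops out at 411.

537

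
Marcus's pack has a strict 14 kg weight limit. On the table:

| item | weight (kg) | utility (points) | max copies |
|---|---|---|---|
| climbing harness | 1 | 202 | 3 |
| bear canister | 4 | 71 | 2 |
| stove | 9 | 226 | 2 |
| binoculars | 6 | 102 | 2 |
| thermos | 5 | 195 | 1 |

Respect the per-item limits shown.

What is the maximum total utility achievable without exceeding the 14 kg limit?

903

Taking the top-ratio items first gives 3×climbing harness + bear canister + thermos for 872 (12 kg).
The 4 kg tied up in bear canister is better spent on binoculars — total rises to 903 (14 kg).
That's the maximum — no swap from here does better than 903.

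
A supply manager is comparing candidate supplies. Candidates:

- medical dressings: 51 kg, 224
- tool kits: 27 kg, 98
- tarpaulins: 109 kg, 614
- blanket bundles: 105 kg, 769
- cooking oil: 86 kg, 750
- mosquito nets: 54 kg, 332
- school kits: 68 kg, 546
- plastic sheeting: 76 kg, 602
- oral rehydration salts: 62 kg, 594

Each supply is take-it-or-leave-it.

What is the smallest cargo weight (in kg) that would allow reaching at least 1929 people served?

Minimise kg subject to total people served ≥ 1929.
Taking cooking oil + plastic sheeting + oral rehydration salts gives 1946 (≥ 1929) for 224 kg.
Any bundle with less than 224 kg falls short of 1929.

224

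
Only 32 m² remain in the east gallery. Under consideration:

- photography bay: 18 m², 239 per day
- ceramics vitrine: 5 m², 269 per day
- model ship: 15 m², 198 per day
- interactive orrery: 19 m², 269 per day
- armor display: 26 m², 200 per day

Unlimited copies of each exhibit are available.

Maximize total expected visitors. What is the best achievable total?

Taking 6×ceramics vitrine: 30 m² used, 1614 in expected visitors.
That's the maximum — no swap from here does better than 1614.

1614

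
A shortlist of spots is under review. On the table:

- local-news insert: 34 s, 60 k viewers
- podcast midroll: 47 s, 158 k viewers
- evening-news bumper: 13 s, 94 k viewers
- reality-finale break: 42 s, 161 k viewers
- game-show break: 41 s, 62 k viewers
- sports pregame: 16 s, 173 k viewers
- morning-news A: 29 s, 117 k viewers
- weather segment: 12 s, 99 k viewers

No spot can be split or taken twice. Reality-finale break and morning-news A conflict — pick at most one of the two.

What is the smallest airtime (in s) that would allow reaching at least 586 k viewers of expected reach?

117

Need the lightest bundle worth ≥ 586.
podcast midroll + reality-finale break + sports pregame + weather segment reaches 591 using 117 s.
Any bundle with less than 117 s falls short of 586.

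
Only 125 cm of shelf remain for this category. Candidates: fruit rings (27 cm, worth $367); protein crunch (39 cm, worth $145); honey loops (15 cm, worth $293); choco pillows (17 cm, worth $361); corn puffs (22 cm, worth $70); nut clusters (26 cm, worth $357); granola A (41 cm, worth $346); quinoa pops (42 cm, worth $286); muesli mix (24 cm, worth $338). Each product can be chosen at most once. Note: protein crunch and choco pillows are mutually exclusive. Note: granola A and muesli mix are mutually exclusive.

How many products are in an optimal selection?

The maximum weekly sales within 125 cm is 1716.
One optimal bundle: fruit rings + honey loops + choco pillows + nut clusters + muesli mix (109 cm).
Every optimal selection uses 5 products.

5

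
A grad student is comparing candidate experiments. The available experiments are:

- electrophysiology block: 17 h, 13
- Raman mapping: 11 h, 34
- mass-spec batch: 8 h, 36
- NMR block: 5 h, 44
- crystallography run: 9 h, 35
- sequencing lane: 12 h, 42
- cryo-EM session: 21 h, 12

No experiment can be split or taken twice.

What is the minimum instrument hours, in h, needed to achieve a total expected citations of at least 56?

Need the lightest bundle worth ≥ 56.
Taking mass-spec batch + NMR block gives 80 (≥ 56) for 13 h.
Below 13 h the best achievable stays under 56.

13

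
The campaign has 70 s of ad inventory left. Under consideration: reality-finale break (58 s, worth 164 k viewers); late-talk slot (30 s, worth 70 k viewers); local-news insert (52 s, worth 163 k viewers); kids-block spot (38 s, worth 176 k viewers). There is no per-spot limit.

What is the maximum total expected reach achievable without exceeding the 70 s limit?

246

Best packing: late-talk slot + kids-block spot — 68 s, 246 total.
Nothing else within 70 s beats 246.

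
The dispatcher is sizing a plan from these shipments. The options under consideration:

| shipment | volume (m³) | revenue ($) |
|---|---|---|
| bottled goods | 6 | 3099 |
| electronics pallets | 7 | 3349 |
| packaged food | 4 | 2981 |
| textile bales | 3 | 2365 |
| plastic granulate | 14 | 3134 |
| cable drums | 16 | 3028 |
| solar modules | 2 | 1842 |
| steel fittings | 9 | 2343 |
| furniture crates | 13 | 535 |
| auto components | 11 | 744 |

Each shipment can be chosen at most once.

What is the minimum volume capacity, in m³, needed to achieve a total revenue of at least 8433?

13

Minimise m³ subject to total revenue ≥ 8433.
bottled goods + packaged food + textile bales reaches 8445 using 13 m³.
No combination under 13 m³ hits 8433.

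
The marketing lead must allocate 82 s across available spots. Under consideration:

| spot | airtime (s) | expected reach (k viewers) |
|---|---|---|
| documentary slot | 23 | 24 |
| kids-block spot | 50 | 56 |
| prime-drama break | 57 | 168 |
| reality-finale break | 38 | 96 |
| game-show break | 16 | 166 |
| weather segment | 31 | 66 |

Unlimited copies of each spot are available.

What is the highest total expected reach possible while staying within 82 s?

Ranking by ratio (expected reach/s): game-show break 10.38, prime-drama break 2.95, reality-finale break 2.53, weather segment 2.13.
5×game-show break uses 80 of the 82 s and totals 830.

830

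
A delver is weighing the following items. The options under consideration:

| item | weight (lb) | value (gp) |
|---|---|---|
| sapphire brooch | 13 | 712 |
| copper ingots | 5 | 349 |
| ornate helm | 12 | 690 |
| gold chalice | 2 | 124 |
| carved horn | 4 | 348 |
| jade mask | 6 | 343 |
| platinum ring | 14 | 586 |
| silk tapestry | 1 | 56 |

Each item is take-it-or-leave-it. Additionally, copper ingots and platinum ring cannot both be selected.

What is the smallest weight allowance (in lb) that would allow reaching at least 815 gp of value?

11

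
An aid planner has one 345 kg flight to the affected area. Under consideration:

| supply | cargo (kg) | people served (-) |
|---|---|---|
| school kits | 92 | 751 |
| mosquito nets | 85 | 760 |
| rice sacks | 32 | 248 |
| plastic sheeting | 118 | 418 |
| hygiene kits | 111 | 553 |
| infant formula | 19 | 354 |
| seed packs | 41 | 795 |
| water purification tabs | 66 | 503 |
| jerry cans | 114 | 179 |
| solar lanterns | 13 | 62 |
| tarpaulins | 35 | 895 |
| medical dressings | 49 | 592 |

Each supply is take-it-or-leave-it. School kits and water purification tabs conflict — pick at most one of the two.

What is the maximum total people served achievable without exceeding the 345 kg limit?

4209

Best packing: school kits + mosquito nets + infant formula + seed packs + solar lanterns + tarpaulins + medical dressings — 334 kg, 4209 total.
No other feasible combination exceeds 4209.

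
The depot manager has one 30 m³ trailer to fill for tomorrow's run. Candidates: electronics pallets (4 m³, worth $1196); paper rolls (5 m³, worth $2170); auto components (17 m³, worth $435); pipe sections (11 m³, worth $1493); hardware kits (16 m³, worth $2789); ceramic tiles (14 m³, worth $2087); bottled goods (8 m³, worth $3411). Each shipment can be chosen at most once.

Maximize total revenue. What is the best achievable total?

Ranking by ratio (revenue/m³): paper rolls 434.00, bottled goods 426.38, electronics pallets 299.00, hardware kits 174.31.
A density-first pass picks electronics pallets + paper rolls + pipe sections + bottled goods — 8270 at 28 m³.
Dropping electronics pallets and pipe sections frees 15 m³; slotting in hardware kits (16 m³) lifts the total to 8370 at 29 m³.
That's the maximum — no swap from here does better than 8370.

8370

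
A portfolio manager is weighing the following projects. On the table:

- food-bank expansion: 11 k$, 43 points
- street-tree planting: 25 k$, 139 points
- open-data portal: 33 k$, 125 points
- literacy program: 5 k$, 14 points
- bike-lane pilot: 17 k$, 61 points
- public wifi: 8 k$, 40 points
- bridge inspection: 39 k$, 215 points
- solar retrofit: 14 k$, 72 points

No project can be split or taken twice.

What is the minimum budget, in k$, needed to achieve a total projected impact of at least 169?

Need the lightest bundle worth ≥ 169.
street-tree planting + public wifi reaches 179 using 33 k$.
No combination under 33 k$ hits 169.

33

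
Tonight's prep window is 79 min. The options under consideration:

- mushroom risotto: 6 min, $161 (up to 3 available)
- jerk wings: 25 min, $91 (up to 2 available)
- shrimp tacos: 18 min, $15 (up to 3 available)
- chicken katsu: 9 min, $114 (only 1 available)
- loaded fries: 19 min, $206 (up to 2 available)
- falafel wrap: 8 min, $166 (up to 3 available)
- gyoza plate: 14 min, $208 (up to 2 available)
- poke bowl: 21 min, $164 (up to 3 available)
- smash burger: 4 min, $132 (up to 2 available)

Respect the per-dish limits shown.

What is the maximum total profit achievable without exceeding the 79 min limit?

By profit per min: smash burger 33.00, mushroom risotto 26.83, falafel wrap 20.75 lead.
Best packing: 3×mushroom risotto + 3×falafel wrap + 2×gyoza plate + 2×smash burger — 78 min, 1661 total.
That's the maximum — no swap from here does better than 1661.

1661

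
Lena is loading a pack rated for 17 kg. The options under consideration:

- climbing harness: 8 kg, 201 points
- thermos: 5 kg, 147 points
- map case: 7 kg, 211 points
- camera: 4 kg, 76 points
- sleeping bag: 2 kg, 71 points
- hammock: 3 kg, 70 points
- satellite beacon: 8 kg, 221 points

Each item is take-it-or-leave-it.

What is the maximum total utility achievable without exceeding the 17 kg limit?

503

Density check — sleeping bag 35.50, map case 30.14, thermos 29.40, satellite beacon 27.62 are the best per kg.
Greedy by ratio would take thermos + map case + sleeping bag + hammock: 17 kg used, total 499.
Replace thermos and hammock with satellite beacon: the trade gains 4 net, giving 503 at 17 kg.
Every other selection either busts 17 kg or fails to beat 503.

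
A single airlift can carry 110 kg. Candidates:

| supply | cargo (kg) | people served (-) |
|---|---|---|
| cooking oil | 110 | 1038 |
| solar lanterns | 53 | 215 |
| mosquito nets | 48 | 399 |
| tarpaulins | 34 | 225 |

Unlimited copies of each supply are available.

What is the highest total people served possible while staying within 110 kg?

Density check — cooking oil 9.44, mosquito nets 8.31, tarpaulins 6.62, solar lanterns 4.06 are the best per kg.
Taking cooking oil: 110 kg used, 1038 in people served.
Nothing else within 110 kg beats 1038.

1038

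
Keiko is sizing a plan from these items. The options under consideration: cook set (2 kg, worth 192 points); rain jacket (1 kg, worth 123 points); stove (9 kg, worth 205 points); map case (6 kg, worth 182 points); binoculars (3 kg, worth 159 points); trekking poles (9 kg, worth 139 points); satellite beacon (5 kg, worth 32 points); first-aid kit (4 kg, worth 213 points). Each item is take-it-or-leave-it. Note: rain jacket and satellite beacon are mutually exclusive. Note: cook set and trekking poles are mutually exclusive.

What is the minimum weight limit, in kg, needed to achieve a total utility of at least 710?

13

Minimise kg subject to total utility ≥ 710.
cook set + rain jacket + map case + first-aid kit: 710 utility at 13 kg.
Below 13 kg the best achievable stays under 710.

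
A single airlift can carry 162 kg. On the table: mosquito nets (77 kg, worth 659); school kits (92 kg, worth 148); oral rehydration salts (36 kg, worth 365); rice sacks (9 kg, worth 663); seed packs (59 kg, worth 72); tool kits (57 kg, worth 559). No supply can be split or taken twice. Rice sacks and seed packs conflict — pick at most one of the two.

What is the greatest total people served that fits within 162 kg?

Mosquito nets + rice sacks + tool kits uses 143 of the 162 kg and totals 1881.
That's the maximum — no feasible swap from here does better than 1881.

1881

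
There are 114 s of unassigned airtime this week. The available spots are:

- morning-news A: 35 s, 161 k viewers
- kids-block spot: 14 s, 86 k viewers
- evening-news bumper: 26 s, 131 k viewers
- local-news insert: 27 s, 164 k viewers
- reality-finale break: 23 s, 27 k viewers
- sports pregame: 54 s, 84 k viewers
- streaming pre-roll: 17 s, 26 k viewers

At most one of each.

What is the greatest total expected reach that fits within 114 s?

542

The ratio ordering already packs tightly: morning-news A + kids-block spot + evening-news bumper + local-news insert, 102 s, 542.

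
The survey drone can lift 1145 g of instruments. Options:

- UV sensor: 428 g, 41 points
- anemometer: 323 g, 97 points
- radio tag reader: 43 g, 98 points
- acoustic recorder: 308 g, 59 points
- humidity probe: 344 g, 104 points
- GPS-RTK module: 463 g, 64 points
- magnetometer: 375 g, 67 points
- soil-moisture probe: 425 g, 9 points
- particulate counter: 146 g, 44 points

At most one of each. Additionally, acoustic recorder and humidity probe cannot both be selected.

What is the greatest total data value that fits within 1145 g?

366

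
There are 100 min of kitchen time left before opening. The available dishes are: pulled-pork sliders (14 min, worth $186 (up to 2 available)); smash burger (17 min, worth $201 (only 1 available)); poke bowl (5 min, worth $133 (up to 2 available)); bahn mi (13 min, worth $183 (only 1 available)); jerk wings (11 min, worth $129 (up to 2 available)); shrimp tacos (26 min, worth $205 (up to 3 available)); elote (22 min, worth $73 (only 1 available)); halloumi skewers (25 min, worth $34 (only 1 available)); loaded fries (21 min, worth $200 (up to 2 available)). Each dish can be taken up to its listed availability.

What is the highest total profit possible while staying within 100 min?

1351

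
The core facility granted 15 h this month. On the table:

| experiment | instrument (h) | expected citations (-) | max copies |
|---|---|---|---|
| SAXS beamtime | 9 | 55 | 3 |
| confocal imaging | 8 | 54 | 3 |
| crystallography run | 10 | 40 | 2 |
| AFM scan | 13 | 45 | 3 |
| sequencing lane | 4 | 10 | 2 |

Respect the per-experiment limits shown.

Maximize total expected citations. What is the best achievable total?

65

Taking the top-ratio experiments first gives confocal imaging + sequencing lane for 64 (12 h).
Dropping confocal imaging frees 8 h; slotting in SAXS beamtime (9 h) lifts the total to 65 at 13 h.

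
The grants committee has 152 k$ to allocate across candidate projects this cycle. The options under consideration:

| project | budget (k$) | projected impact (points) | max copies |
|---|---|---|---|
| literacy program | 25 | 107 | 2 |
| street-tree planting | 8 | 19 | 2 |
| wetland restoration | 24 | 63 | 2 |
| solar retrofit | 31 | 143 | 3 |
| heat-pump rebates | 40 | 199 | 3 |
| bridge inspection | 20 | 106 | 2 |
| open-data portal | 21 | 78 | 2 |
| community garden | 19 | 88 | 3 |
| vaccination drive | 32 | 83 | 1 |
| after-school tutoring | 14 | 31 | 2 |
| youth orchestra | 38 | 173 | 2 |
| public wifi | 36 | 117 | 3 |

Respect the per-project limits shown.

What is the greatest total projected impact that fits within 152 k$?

753

Greedy by ratio would take street-tree planting + 2×heat-pump rebates + 2×bridge inspection + community garden: 147 k$ used, total 717.
Dropping street-tree planting and community garden frees 27 k$; slotting in solar retrofit (31 k$) lifts the total to 753 at 151 k$.
No other feasible combination exceeds 753.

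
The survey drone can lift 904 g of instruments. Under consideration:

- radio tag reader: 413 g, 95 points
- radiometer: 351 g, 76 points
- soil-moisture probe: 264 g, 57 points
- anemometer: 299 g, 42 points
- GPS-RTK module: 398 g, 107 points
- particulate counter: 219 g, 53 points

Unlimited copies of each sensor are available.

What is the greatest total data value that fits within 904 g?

217

Taking the top-ratio sensors first gives 2×GPS-RTK module for 214 (796 g).
Replace GPS-RTK module with soil-moisture probe + particulate counter: the trade gains 3 net, giving 217 at 881 g.
Every other selection either busts 904 g or fails to beat 217.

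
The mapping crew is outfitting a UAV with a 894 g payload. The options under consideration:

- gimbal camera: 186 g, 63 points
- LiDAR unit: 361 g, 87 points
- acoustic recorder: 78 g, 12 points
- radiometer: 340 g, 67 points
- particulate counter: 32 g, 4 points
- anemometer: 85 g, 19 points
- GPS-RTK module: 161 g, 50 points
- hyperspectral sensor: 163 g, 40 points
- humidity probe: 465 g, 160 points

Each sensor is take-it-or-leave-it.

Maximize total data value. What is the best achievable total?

285

Ranking by ratio (data value/g): humidity probe 0.34, gimbal camera 0.34, GPS-RTK module 0.31.
Gimbal camera + acoustic recorder + GPS-RTK module + humidity probe uses 890 of the 894 g and totals 285.
The closest alternative, gimbal camera + particulate counter + GPS-RTK module + humidity probe, reaches only 277.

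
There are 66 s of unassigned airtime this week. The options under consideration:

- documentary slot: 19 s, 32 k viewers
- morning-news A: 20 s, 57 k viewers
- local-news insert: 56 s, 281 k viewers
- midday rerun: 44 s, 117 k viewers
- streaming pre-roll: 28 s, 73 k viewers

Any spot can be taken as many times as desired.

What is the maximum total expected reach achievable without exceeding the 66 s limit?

281

Best packing: local-news insert — 56 s, 281 total.
The spare 10 s is too small for any remaining spot, and no exchange beats 281.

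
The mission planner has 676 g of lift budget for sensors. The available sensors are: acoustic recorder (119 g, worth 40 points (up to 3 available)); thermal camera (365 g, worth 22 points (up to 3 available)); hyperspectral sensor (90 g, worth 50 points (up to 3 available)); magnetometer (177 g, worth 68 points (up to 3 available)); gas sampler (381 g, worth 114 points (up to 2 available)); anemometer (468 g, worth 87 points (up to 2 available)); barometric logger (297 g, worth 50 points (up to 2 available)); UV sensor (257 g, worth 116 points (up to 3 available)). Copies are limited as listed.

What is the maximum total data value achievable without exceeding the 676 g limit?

Best packing: acoustic recorder + 3×hyperspectral sensor + UV sensor — 646 g, 306 total.
No other feasible combination exceeds 306.

306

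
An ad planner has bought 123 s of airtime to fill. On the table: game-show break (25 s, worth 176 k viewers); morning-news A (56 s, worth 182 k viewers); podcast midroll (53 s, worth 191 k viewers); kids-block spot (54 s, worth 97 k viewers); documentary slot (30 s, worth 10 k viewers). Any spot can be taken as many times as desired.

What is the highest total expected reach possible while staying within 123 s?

By expected reach per s: game-show break 7.04, podcast midroll 3.60, morning-news A 3.25, kids-block spot 1.80 lead.
The ratio ordering already packs tightly: 4×game-show break, 100 s, 704.
Nothing else within 123 s beats 704.

704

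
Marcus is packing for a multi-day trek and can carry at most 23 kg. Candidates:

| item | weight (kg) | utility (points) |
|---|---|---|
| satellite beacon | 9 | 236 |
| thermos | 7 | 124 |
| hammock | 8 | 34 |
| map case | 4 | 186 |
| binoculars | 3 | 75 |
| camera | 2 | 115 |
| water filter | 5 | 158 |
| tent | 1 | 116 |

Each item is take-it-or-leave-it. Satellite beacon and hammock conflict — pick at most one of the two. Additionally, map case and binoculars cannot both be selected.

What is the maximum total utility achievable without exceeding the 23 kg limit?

811

The ratio ordering already packs tightly: satellite beacon + map case + camera + water filter + tent, 21 kg, 811.
Runner-up satellite beacon + thermos + map case + camera + tent tops out at 777.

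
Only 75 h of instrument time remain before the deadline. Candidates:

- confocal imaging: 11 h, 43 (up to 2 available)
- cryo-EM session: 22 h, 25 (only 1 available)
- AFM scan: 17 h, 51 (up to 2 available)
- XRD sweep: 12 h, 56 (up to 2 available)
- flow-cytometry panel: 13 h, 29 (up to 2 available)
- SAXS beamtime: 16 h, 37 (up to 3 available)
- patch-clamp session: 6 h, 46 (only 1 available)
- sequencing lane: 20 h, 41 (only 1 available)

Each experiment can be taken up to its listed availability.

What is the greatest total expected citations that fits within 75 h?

Filling by ratio: 2×confocal imaging + AFM scan + 2×XRD sweep + patch-clamp session for 295, with 6 h left unused.
Dropping confocal imaging frees 11 h; slotting in AFM scan (17 h) lifts the total to 303 at 75 h.
Nothing else within 75 h beats 303.

303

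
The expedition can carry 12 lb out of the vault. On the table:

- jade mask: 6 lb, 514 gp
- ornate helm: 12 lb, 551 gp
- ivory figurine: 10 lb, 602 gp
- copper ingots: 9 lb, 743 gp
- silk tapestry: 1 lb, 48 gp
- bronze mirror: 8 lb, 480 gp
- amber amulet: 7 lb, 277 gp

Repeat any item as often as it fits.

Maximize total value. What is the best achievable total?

1028

2×jade mask uses 12 of the 12 lb and totals 1028.
Every other selection either busts 12 lb or fails to beat 1028.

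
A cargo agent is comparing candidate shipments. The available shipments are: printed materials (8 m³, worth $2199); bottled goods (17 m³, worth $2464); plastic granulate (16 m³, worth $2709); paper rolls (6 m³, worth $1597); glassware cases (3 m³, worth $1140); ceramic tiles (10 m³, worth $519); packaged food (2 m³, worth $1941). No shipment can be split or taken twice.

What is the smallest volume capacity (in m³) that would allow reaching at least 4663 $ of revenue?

11

Need the lightest bundle worth ≥ 4663.
Taking paper rolls + glassware cases + packaged food gives 4678 (≥ 4663) for 11 m³.
Below 11 m³ the best achievable stays under 4663.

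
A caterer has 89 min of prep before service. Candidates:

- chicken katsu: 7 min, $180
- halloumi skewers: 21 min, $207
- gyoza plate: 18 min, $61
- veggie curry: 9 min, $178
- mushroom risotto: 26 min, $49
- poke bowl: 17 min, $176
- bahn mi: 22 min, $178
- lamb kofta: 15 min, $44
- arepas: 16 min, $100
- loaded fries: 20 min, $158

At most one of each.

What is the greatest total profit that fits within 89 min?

943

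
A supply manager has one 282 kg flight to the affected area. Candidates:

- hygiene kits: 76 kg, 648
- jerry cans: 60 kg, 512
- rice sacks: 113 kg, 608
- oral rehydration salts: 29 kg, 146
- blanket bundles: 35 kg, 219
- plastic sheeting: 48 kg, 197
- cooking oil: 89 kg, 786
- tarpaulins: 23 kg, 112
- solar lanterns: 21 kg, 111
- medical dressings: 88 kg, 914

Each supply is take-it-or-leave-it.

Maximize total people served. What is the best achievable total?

2494

Filling by ratio: jerry cans + blanket bundles + cooking oil + medical dressings for 2431, with 10 kg left unused.
Replace jerry cans and blanket bundles with hygiene kits + oral rehydration salts: the trade gains 63 net, giving 2494 at 282 kg.
An exhaustive check of the 1024 subsets confirms 2494.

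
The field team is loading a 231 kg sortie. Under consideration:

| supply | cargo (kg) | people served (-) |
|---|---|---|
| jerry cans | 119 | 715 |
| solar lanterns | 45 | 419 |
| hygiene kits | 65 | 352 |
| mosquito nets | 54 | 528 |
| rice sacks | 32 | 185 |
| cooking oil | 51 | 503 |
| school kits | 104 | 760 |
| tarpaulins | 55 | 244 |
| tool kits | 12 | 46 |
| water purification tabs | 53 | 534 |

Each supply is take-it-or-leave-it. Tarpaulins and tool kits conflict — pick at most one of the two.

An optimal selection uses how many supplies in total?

5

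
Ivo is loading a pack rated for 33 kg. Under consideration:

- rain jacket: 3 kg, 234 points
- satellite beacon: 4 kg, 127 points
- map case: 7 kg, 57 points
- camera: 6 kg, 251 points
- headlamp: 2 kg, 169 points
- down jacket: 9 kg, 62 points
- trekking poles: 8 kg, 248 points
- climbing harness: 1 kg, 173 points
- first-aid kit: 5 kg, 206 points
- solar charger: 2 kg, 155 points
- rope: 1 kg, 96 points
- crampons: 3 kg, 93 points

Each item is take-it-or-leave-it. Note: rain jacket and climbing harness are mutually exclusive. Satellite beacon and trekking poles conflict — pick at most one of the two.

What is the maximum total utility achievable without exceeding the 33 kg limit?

1452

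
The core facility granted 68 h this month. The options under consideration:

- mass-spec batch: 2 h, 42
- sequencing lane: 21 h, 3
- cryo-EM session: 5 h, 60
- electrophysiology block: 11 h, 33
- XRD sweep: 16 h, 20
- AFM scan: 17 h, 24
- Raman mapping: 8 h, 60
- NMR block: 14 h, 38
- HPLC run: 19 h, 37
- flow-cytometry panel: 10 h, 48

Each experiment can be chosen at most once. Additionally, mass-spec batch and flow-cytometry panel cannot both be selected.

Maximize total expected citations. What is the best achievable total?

Cryo-EM session + electrophysiology block + Raman mapping + NMR block + HPLC run + flow-cytometry panel uses 67 of the 68 h and totals 276.

276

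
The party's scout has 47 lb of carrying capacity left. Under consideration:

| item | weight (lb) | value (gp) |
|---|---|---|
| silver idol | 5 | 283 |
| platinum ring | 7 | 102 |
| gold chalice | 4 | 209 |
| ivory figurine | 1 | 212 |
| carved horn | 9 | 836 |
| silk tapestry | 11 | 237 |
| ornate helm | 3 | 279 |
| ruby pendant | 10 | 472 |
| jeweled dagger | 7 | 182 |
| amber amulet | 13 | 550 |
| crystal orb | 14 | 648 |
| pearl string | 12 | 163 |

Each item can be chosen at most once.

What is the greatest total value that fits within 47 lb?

2939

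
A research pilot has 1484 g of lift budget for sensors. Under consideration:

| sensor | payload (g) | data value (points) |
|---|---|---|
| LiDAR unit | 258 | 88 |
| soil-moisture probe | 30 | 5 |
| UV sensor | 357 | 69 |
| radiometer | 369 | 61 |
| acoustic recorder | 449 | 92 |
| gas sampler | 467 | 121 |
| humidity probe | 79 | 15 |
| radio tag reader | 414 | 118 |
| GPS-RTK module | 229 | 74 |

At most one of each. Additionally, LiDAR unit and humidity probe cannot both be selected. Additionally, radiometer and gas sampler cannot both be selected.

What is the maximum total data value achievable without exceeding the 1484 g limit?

406

Best packing: LiDAR unit + soil-moisture probe + gas sampler + radio tag reader + GPS-RTK module — 1398 g, 406 total.
Next best is LiDAR unit + gas sampler + radio tag reader + GPS-RTK module at 401 (1368 g) — short by 5.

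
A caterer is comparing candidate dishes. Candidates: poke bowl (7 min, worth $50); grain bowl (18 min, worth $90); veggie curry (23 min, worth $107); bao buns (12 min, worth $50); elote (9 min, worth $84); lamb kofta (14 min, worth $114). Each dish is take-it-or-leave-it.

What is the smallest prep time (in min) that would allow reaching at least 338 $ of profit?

Minimise min subject to total profit ≥ 338.
poke bowl + grain bowl + elote + lamb kofta reaches 338 using 48 min.
Below 48 min the best achievable stays under 338.

48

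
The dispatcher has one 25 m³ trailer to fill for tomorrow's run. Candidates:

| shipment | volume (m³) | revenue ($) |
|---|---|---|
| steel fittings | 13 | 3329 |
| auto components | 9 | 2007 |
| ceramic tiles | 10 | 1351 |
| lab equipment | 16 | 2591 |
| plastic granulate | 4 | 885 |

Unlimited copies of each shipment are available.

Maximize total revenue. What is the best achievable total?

5984

The ratio heuristic lands on steel fittings + auto components (5336) but leaves 3 m³ idle.
Replace auto components with 3×plastic granulate: the trade gains 648 net, giving 5984 at 25 m³.
Every other selection either busts 25 m³ or fails to beat 5984.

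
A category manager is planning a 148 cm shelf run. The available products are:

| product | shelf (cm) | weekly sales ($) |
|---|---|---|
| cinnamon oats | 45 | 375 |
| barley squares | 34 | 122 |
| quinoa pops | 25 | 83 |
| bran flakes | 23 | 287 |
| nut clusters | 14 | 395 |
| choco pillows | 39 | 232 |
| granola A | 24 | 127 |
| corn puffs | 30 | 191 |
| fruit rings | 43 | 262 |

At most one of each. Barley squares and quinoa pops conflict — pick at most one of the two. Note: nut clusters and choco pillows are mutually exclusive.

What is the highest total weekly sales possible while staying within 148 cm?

Cinnamon oats + bran flakes + nut clusters + granola A + corn puffs uses 136 of the 148 cm and totals 1375.

1375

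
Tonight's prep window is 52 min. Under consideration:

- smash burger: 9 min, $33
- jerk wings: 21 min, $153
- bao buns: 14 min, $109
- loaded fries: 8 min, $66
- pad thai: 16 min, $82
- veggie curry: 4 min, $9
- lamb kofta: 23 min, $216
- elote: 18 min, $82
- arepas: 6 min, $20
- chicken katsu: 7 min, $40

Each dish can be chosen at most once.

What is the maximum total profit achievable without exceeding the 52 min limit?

435

Taking the top-ratio dishes first gives bao buns + loaded fries + lamb kofta + chicken katsu for 431 (52 min).
Dropping bao buns and chicken katsu frees 21 min; slotting in jerk wings (21 min) lifts the total to 435 at 52 min.
The closest alternative, bao buns + loaded fries + lamb kofta + chicken katsu, reaches only 431.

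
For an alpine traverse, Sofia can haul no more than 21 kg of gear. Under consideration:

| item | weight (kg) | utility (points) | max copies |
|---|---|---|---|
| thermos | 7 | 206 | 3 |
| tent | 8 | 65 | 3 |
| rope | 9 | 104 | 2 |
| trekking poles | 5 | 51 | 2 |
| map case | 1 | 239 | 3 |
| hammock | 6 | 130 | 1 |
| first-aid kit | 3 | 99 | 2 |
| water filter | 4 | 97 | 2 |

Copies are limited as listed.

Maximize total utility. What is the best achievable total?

A density-first pass picks thermos + 3×map case + 2×first-aid kit + water filter — 1218 at 20 kg.
Replace first-aid kit and water filter with thermos: the trade gains 10 net, giving 1228 at 20 kg.
No other feasible combination exceeds 1228.

1228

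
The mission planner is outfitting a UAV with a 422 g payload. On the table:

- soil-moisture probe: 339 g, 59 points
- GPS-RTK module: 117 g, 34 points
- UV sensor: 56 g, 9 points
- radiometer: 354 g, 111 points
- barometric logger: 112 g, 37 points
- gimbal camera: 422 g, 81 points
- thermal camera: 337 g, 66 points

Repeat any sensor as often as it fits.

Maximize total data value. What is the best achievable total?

120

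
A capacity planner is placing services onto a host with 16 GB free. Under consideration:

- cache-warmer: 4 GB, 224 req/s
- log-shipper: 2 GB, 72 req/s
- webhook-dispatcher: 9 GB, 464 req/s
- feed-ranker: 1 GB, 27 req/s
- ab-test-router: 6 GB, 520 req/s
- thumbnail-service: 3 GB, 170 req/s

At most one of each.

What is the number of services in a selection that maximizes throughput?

Best achievable throughput is 1013.
cache-warmer + log-shipper + feed-ranker + ab-test-router + thumbnail-service hits 1013 at 16 GB.
Every optimal selection uses 5 services.

5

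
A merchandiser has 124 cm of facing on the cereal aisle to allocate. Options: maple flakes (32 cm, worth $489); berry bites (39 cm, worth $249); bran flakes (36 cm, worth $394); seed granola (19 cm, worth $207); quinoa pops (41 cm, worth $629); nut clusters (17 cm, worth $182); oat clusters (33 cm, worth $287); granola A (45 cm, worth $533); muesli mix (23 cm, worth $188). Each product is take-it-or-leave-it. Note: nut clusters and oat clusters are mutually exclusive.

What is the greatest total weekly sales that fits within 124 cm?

Best packing: maple flakes + quinoa pops + granola A — 118 cm, 1651 total.
The spare 6 cm is too small for any remaining product, and no feasible exchange beats 1651.

1651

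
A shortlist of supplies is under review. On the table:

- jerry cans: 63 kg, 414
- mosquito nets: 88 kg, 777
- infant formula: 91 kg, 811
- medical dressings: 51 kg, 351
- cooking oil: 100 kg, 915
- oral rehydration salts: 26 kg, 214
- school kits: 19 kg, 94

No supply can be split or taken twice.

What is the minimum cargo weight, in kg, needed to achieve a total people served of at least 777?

88

Need the lightest bundle worth ≥ 777.
mosquito nets reaches 777 using 88 kg.
No combination under 88 kg hits 777.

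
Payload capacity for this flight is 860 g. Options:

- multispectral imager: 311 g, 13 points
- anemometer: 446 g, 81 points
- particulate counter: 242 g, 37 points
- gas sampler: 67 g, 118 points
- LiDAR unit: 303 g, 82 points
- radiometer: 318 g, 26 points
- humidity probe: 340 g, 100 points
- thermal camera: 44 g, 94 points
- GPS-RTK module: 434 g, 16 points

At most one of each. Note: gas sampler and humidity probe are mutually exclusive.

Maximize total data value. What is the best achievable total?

Best packing: anemometer + gas sampler + LiDAR unit + thermal camera — 860 g, 375 total.
The closest alternative, particulate counter + gas sampler + LiDAR unit + thermal camera, reaches only 331.

375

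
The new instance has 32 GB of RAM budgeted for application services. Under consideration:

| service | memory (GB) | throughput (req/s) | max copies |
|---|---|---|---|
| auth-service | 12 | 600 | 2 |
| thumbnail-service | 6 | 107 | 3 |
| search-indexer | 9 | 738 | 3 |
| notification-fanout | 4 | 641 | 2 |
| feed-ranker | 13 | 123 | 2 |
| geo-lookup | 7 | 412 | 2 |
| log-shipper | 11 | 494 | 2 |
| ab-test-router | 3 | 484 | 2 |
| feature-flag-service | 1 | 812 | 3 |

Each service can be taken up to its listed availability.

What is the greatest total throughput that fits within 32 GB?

Taking the top-ratio services first gives thumbnail-service + search-indexer + 2×notification-fanout + 2×ab-test-router + 3×feature-flag-service for 5531 (32 GB).
Replace thumbnail-service and ab-test-router with search-indexer: the trade gains 147 net, giving 5678 at 32 GB.
Every other selection either busts 32 GB or exceeds an availability limit or fails to beat 5678.

5678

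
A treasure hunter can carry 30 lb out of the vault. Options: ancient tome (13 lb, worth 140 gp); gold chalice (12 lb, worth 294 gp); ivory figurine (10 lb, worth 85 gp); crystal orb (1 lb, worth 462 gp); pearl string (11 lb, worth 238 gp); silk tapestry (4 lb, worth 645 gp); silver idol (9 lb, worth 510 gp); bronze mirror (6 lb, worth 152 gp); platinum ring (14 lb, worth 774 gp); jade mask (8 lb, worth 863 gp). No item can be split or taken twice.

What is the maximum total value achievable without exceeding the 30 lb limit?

2744

A density-first pass picks crystal orb + silk tapestry + silver idol + bronze mirror + jade mask — 2632 at 28 lb.
Replace silver idol and bronze mirror with platinum ring: the trade gains 112 net, giving 2744 at 27 lb.
The spare 3 lb is too small for any remaining item, and no exchange beats 2744.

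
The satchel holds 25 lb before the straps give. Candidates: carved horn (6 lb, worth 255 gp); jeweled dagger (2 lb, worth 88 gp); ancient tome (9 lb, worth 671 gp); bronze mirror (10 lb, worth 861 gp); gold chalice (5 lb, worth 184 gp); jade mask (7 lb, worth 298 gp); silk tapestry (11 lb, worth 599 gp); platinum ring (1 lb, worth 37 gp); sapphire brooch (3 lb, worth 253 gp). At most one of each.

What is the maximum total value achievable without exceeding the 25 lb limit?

Taking jeweled dagger + ancient tome + bronze mirror + platinum ring + sapphire brooch: 25 lb used, 1910 in value.

1910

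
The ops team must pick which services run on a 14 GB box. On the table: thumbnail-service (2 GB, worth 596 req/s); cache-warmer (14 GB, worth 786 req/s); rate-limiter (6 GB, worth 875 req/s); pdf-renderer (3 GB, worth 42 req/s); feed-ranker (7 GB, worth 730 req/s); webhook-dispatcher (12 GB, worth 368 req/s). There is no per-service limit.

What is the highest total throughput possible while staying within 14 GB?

4172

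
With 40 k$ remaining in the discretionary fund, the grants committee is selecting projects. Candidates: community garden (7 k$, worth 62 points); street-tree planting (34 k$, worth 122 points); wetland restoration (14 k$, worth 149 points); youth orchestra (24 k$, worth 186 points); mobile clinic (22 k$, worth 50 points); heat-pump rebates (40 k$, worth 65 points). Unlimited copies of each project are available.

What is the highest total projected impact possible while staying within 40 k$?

360

Best packing: community garden + 2×wetland restoration — 35 k$, 360 total.
No other feasible combination exceeds 360.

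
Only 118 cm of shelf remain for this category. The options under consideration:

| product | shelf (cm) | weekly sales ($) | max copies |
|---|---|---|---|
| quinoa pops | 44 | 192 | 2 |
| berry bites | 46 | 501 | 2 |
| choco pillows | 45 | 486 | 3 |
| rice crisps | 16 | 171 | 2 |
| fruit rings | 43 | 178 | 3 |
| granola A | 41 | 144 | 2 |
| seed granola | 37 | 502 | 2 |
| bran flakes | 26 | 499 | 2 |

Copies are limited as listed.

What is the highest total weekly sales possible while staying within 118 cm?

Taking the top-ratio products first gives rice crisps + seed granola + 2×bran flakes for 1671 (105 cm).
The 26 cm tied up in bran flakes is better spent on seed granola — total rises to 1674 (116 cm).
Nothing else within 118 cm beats 1674.

1674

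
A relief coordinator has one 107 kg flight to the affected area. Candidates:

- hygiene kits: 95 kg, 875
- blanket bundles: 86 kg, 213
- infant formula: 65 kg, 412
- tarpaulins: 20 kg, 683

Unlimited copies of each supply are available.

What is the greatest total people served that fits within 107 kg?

3415

Taking 5×tarpaulins: 100 kg used, 3415 in people served.
No other feasible combination exceeds 3415.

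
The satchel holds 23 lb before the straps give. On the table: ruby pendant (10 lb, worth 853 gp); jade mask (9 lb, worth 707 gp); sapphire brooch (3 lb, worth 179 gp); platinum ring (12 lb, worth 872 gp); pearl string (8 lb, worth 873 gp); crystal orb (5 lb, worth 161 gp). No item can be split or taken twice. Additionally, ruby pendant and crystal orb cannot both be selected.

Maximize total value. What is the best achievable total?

1924

Taking the top-ratio items first gives ruby pendant + sapphire brooch + pearl string for 1905 (21 lb).
Replace ruby pendant with platinum ring: the trade gains 19 net, giving 1924 at 23 lb.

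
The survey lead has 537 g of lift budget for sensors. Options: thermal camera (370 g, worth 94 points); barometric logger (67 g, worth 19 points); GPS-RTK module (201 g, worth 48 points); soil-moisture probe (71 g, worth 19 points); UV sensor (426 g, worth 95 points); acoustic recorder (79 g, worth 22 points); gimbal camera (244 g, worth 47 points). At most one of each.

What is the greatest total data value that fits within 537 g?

Taking the top-ratio sensors first gives barometric logger + GPS-RTK module + soil-moisture probe + acoustic recorder for 108 (418 g).
Dropping GPS-RTK module and soil-moisture probe frees 272 g; slotting in thermal camera (370 g) lifts the total to 135 at 516 g.
The spare 21 g is too small for any remaining sensor, and no exchange beats 135.

135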